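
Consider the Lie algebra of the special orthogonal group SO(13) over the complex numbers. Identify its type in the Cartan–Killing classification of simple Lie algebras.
This is so(13) with 13 odd, which has dimension 13(13-1)/2 = 78 and rank (13-1)/2 = 6. In the classification of classical Lie algebras, the orthogonal algebra so(2n+1) in an odd number of variables has type B_n; here n = 6, so the Dynkin diagram is a chain of 6 nodes with a double edge at one end; the terminal node there is the unique short simple root (B_6). Hence the type is B_6.

B_6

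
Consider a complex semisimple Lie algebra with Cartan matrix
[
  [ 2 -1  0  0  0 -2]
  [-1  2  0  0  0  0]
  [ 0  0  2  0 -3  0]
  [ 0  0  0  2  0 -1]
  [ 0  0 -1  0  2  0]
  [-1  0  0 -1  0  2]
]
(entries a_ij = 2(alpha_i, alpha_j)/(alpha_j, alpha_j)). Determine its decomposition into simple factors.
The diagram associated to this matrix has two connected components: the simple roots {alpha_1, alpha_2, alpha_4, alpha_6} form a chain of 4 nodes with a double edge between the middle two (F_4), and {alpha_3, alpha_5} form two nodes joined by a triple edge (G_2). A semisimple Lie algebra decomposes uniquely as the direct sum of simple ideals, one per connected component of its Dynkin diagram, so g ≅ F_4 ⊕ G_2 (dimension 52 + 14 = 66).

F_4 + G_2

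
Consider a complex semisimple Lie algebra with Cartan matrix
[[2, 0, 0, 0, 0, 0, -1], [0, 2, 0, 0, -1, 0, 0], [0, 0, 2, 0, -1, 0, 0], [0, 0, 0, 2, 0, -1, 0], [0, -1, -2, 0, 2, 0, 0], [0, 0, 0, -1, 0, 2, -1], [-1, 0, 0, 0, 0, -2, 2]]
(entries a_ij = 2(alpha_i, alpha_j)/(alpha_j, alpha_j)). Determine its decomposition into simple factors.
type B_3 ⊕ type F_4

The diagram associated to this matrix has two connected components: the simple roots {alpha_2, alpha_3, alpha_5} form a chain of 3 nodes with a double edge at one end; the terminal node there is the unique short simple root (B_3), and {alpha_1, alpha_4, alpha_6, alpha_7} form a chain of 4 nodes with a double edge between the middle two (F_4). A semisimple Lie algebra decomposes uniquely as the direct sum of simple ideals, one per connected component of its Dynkin diagram, so g ≅ B_3 ⊕ F_4 (dimension 21 + 52 = 73).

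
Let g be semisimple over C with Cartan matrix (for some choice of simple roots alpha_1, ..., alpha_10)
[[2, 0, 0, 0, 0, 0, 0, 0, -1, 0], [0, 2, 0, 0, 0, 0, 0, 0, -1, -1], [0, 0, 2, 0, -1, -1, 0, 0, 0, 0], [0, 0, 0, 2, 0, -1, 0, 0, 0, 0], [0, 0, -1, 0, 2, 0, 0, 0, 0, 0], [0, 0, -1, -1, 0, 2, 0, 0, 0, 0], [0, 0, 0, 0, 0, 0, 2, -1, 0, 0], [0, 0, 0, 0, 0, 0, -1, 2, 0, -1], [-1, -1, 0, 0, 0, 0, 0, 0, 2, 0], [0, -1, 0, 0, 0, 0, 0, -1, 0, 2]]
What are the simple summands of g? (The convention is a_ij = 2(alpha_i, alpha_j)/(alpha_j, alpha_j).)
A4 + A6

The diagram associated to this matrix has two connected components: the simple roots {alpha_3, alpha_4, alpha_5, alpha_6} form a chain of 4 nodes with single edges (A_4), and {alpha_1, alpha_2, alpha_7, alpha_8, alpha_9, alpha_10} form a chain of 6 nodes with single edges (A_6). A semisimple Lie algebra decomposes uniquely as the direct sum of simple ideals, one per connected component of its Dynkin diagram, so g ≅ A_4 ⊕ A_6 (dimension 24 + 48 = 72).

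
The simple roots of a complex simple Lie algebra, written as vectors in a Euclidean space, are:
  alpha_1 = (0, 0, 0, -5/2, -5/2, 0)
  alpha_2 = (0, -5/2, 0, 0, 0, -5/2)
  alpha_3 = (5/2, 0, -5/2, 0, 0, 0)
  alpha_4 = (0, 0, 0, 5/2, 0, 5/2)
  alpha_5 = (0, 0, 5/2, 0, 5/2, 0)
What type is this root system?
Compute the Cartan integers a_ij = 2(alpha_i, alpha_j)/(alpha_j, alpha_j); the resulting 5x5 Cartan matrix is
[[2, 0, 0, -1, -1], [0, 2, 0, -1, 0], [0, 0, 2, 0, -1], [-1, -1, 0, 2, 0], [-1, 0, -1, 0, 2]].
All simple roots have the same length, so the diagram is simply laced. The associated Dynkin diagram is a chain of 5 nodes with single edges (A_5), so the type is A_5 (the algebra sl(6)).

A5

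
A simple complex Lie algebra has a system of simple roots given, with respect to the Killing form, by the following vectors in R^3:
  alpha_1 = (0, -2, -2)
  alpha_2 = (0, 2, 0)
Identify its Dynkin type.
Compute the Cartan integers a_ij = 2(alpha_i, alpha_j)/(alpha_j, alpha_j); the resulting 2x2 Cartan matrix is
[[2, -2], [-1, 2]].
The roots have two lengths (squared-length ratio 2:1); the short ones are alpha_{2}. The associated Dynkin diagram is a chain of 2 nodes with a double edge at one end; the terminal node there is the unique short simple root (B_2), so the type is B_2 (the algebra so(5)).

B_2 (so(5))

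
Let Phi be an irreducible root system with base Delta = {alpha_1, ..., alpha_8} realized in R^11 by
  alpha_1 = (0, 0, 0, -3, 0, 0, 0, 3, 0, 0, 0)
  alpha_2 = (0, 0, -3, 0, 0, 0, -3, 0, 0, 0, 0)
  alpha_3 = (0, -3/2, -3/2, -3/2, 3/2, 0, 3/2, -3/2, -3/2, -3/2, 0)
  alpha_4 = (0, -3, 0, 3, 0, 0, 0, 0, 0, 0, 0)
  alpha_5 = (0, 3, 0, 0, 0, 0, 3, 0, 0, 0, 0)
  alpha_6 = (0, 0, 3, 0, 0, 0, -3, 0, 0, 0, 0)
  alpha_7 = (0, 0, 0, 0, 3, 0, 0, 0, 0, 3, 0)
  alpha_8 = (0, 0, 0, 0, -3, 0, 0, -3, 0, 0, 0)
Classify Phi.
E_8

Compute the Cartan integers a_ij = 2(alpha_i, alpha_j)/(alpha_j, alpha_j); the resulting 8x8 Cartan matrix is
[[2, 0, 0, -1, 0, 0, 0, -1], [0, 2, 0, 0, -1, 0, 0, 0], [0, 0, 2, 0, 0, -1, 0, 0], [-1, 0, 0, 2, -1, 0, 0, 0], [0, -1, 0, -1, 2, -1, 0, 0], [0, 0, -1, 0, -1, 2, 0, 0], [0, 0, 0, 0, 0, 0, 2, -1], [-1, 0, 0, 0, 0, 0, -1, 2]].
All simple roots have the same length, so the diagram is simply laced. The associated Dynkin diagram is a chain of 7 nodes with one extra node attached to the third node from one end (E_8), so the type is E_8.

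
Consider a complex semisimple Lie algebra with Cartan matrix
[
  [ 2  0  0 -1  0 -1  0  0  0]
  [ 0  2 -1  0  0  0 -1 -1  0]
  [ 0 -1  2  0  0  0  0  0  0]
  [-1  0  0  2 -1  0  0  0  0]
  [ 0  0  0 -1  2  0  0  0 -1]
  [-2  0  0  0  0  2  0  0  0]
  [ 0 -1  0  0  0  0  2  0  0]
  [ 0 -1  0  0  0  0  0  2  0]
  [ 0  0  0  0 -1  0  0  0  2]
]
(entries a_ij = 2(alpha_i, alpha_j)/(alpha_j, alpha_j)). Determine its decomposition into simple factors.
The diagram associated to this matrix has two connected components: the simple roots {alpha_1, alpha_4, alpha_5, alpha_6, alpha_9} form a chain of 5 nodes with a double edge at one end; the terminal node there is the unique long simple root (C_5), and {alpha_2, alpha_3, alpha_7, alpha_8} form a chain of 2 nodes with a fork of two nodes at one end (D_4). A semisimple Lie algebra decomposes uniquely as the direct sum of simple ideals, one per connected component of its Dynkin diagram, so g ≅ C_5 ⊕ D_4 (dimension 55 + 28 = 83).

C_5 (sp(10)) ⊕ D_4 (so(8))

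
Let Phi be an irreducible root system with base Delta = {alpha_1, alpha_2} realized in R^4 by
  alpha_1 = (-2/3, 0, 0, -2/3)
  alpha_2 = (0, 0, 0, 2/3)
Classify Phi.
B2

Compute the Cartan integers a_ij = 2(alpha_i, alpha_j)/(alpha_j, alpha_j); the resulting 2x2 Cartan matrix is
[[2, -2], [-1, 2]].
The roots have two lengths (squared-length ratio 2:1); the short ones are alpha_{2}. The associated Dynkin diagram is a chain of 2 nodes with a double edge at one end; the terminal node there is the unique short simple root (B_2), so the type is B_2 (the algebra so(5)).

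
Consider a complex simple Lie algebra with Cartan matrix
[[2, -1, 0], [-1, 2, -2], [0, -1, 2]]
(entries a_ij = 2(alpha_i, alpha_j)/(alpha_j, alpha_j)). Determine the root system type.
B_3 (so(7))

The matrix has rank 3 with 2's on the diagonal. Reading the off-diagonal entries as Dynkin edges (a single edge where a_ij = a_ji = -1; a double or triple edge where a_ij * a_ji = 2 or 3), the diagram is a chain of 3 nodes with a double edge at one end; the terminal node there is the unique short simple root (B_3). One simple-root ordering that puts it in standard form is (alpha_1, alpha_2, alpha_3). So the algebra is type B_3, i.e. so(7).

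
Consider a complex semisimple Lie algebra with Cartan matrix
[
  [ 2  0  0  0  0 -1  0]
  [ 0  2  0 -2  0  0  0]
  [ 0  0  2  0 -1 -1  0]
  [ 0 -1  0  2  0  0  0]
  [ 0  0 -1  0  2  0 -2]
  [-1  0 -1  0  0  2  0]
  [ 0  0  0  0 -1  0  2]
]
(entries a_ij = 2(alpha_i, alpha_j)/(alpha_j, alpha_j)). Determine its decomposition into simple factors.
The diagram associated to this matrix has two connected components: the simple roots {alpha_2, alpha_4} form a chain of 2 nodes with a double edge at one end; the terminal node there is the unique short simple root (B_2), and {alpha_1, alpha_3, alpha_5, alpha_6, alpha_7} form a chain of 5 nodes with a double edge at one end; the terminal node there is the unique short simple root (B_5). A semisimple Lie algebra decomposes uniquely as the direct sum of simple ideals, one per connected component of its Dynkin diagram, so g ≅ B_2 ⊕ B_5 (dimension 10 + 55 = 65).

B_2 (so(5)) + B_5 (so(11))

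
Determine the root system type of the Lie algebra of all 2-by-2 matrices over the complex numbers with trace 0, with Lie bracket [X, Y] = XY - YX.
A_1 (sl(2))

This is sl(2), which has dimension 2^2 - 1 = 3 and rank 2 - 1 = 1 (a Cartan subalgebra is the diagonal traceless matrices). In the classification of classical Lie algebras, the special linear algebra sl(n+1) has type A_n; here n = 1, so the Dynkin diagram is a chain of 1 nodes with single edges (A_1). Hence the type is A_1.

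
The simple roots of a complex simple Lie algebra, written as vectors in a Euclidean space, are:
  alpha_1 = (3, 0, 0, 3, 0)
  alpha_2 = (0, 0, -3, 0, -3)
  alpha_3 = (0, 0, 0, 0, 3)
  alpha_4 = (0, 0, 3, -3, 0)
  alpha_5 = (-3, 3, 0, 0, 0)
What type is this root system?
Compute the Cartan integers a_ij = 2(alpha_i, alpha_j)/(alpha_j, alpha_j); the resulting 5x5 Cartan matrix is
[[2, 0, 0, -1, -1], [0, 2, -2, -1, 0], [0, -1, 2, 0, 0], [-1, -1, 0, 2, 0], [-1, 0, 0, 0, 2]].
The roots have two lengths (squared-length ratio 2:1); the short ones are alpha_{3}. The associated Dynkin diagram is a chain of 5 nodes with a double edge at one end; the terminal node there is the unique short simple root (B_5), so the type is B_5 (the algebra so(11)).

B_5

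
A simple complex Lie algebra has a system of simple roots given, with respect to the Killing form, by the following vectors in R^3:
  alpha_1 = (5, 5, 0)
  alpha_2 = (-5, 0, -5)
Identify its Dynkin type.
Compute the Cartan integers a_ij = 2(alpha_i, alpha_j)/(alpha_j, alpha_j); the resulting 2x2 Cartan matrix is
[[2, -1], [-1, 2]].
All simple roots have the same length, so the diagram is simply laced. The associated Dynkin diagram is a chain of 2 nodes with single edges (A_2), so the type is A_2 (the algebra sl(3)).

A_2 (sl(3))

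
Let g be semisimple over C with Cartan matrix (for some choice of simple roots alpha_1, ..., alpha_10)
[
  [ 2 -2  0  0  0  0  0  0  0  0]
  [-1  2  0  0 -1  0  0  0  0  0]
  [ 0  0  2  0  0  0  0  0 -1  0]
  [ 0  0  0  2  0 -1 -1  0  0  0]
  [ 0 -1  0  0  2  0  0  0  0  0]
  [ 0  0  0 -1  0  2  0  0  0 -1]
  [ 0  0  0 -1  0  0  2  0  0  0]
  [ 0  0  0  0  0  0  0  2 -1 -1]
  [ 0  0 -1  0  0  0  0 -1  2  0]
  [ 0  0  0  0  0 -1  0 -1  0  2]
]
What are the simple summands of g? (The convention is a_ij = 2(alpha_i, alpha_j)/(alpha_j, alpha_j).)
type A_7 ⊕ type C_3

The diagram associated to this matrix has two connected components: the simple roots {alpha_3, alpha_4, alpha_6, alpha_7, alpha_8, alpha_9, alpha_10} form a chain of 7 nodes with single edges (A_7), and {alpha_1, alpha_2, alpha_5} form a chain of 3 nodes with a double edge at one end; the terminal node there is the unique long simple root (C_3). A semisimple Lie algebra decomposes uniquely as the direct sum of simple ideals, one per connected component of its Dynkin diagram, so g ≅ A_7 ⊕ C_3 (dimension 63 + 21 = 84).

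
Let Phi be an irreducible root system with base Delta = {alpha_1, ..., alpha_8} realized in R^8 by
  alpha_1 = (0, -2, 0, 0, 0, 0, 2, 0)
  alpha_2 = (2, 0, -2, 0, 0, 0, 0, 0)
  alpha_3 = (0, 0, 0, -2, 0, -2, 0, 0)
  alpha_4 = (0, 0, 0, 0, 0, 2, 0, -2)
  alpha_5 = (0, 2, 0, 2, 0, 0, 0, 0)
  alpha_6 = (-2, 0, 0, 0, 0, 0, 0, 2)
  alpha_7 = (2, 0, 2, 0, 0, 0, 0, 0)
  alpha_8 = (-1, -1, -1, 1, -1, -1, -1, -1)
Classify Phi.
Compute the Cartan integers a_ij = 2(alpha_i, alpha_j)/(alpha_j, alpha_j); the resulting 8x8 Cartan matrix is
[[2, 0, 0, 0, -1, 0, 0, 0], [0, 2, 0, 0, 0, -1, 0, 0], [0, 0, 2, -1, -1, 0, 0, 0], [0, 0, -1, 2, 0, -1, 0, 0], [-1, 0, -1, 0, 2, 0, 0, 0], [0, -1, 0, -1, 0, 2, -1, 0], [0, 0, 0, 0, 0, -1, 2, -1], [0, 0, 0, 0, 0, 0, -1, 2]].
All simple roots have the same length, so the diagram is simply laced. The associated Dynkin diagram is a chain of 7 nodes with one extra node attached to the third node from one end (E_8), so the type is E_8.

E_8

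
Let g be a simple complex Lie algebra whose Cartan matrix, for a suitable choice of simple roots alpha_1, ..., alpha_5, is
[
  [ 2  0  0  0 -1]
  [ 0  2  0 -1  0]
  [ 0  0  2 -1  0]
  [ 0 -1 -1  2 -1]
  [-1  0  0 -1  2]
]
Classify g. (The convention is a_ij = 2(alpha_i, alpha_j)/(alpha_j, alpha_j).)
type D_5

The matrix has rank 5 with 2's on the diagonal. Reading the off-diagonal entries as Dynkin edges (a single edge where a_ij = a_ji = -1; a double or triple edge where a_ij * a_ji = 2 or 3), the diagram is a chain of 3 nodes with a fork of two nodes at one end (D_5). One simple-root ordering that puts it in standard form is (alpha_1, alpha_5, alpha_4, alpha_2, alpha_3). So the algebra is type D_5, i.e. so(10).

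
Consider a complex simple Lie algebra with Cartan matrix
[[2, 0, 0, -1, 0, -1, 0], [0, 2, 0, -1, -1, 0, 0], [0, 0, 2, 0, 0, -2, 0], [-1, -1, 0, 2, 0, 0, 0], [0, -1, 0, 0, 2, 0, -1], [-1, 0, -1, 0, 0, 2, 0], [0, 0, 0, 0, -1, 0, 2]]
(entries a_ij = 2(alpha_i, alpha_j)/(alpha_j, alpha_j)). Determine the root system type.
The matrix has rank 7 with 2's on the diagonal. Reading the off-diagonal entries as Dynkin edges (a single edge where a_ij = a_ji = -1; a double or triple edge where a_ij * a_ji = 2 or 3), the diagram is a chain of 7 nodes with a double edge at one end; the terminal node there is the unique long simple root (C_7). One simple-root ordering that puts it in standard form is (alpha_7, alpha_5, alpha_2, alpha_4, alpha_1, alpha_6, alpha_3). So the algebra is type C_7, i.e. sp(14).

C7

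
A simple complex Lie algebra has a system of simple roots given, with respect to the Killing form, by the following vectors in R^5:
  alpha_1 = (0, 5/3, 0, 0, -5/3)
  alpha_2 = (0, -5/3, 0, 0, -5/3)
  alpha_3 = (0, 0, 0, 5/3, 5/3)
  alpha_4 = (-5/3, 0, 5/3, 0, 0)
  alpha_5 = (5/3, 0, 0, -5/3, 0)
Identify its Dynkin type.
D_5 (so(10))

Compute the Cartan integers a_ij = 2(alpha_i, alpha_j)/(alpha_j, alpha_j); the resulting 5x5 Cartan matrix is
[[2, 0, -1, 0, 0], [0, 2, -1, 0, 0], [-1, -1, 2, 0, -1], [0, 0, 0, 2, -1], [0, 0, -1, -1, 2]].
All simple roots have the same length, so the diagram is simply laced. The associated Dynkin diagram is a chain of 3 nodes with a fork of two nodes at one end (D_5), so the type is D_5 (the algebra so(10)).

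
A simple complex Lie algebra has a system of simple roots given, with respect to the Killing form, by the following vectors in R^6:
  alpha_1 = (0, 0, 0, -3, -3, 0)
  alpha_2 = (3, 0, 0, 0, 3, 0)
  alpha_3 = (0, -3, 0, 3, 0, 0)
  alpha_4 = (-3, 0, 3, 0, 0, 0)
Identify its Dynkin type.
A_4 (sl(5))

Compute the Cartan integers a_ij = 2(alpha_i, alpha_j)/(alpha_j, alpha_j); the resulting 4x4 Cartan matrix is
[[2, -1, -1, 0], [-1, 2, 0, -1], [-1, 0, 2, 0], [0, -1, 0, 2]].
All simple roots have the same length, so the diagram is simply laced. The associated Dynkin diagram is a chain of 4 nodes with single edges (A_4), so the type is A_4 (the algebra sl(5)).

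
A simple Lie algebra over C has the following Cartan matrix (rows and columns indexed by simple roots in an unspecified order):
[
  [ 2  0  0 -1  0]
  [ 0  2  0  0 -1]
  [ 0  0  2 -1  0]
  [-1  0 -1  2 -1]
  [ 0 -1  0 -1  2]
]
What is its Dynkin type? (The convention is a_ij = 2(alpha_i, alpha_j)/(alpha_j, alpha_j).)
The matrix has rank 5 with 2's on the diagonal. Reading the off-diagonal entries as Dynkin edges (a single edge where a_ij = a_ji = -1; a double or triple edge where a_ij * a_ji = 2 or 3), the diagram is a chain of 3 nodes with a fork of two nodes at one end (D_5). One simple-root ordering that puts it in standard form is (alpha_2, alpha_5, alpha_4, alpha_1, alpha_3). So the algebra is type D_5, i.e. so(10).

type D_5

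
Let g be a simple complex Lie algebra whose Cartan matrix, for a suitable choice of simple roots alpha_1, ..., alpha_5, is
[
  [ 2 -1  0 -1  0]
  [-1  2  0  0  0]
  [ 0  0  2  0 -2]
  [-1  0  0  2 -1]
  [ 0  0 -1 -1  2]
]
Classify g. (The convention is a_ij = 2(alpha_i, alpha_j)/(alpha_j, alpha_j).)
The matrix has rank 5 with 2's on the diagonal. Reading the off-diagonal entries as Dynkin edges (a single edge where a_ij = a_ji = -1; a double or triple edge where a_ij * a_ji = 2 or 3), the diagram is a chain of 5 nodes with a double edge at one end; the terminal node there is the unique long simple root (C_5). One simple-root ordering that puts it in standard form is (alpha_2, alpha_1, alpha_4, alpha_5, alpha_3). So the algebra is type C_5, i.e. sp(10).

C_5 (sp(10))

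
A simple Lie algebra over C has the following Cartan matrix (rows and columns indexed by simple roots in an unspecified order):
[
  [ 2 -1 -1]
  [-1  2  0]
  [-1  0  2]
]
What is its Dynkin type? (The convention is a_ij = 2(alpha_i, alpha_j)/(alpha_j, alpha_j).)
The matrix has rank 3 with 2's on the diagonal. Reading the off-diagonal entries as Dynkin edges (a single edge where a_ij = a_ji = -1; a double or triple edge where a_ij * a_ji = 2 or 3), the diagram is a chain of 3 nodes with single edges (A_3). One simple-root ordering that puts it in standard form is (alpha_2, alpha_1, alpha_3). So the algebra is type A_3, i.e. sl(4).

type A_3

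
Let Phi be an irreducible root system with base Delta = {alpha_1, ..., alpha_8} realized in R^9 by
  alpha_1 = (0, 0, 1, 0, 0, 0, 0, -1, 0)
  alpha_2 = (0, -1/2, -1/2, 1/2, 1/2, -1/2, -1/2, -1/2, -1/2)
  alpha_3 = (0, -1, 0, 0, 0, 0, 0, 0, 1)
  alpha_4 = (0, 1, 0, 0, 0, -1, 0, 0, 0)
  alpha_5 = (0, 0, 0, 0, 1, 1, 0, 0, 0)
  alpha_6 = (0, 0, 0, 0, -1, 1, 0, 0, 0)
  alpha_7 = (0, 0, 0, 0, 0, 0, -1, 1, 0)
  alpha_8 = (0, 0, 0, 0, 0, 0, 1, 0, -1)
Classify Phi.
E_8

Compute the Cartan integers a_ij = 2(alpha_i, alpha_j)/(alpha_j, alpha_j); the resulting 8x8 Cartan matrix is
[[2, 0, 0, 0, 0, 0, -1, 0], [0, 2, 0, 0, 0, -1, 0, 0], [0, 0, 2, -1, 0, 0, 0, -1], [0, 0, -1, 2, -1, -1, 0, 0], [0, 0, 0, -1, 2, 0, 0, 0], [0, -1, 0, -1, 0, 2, 0, 0], [-1, 0, 0, 0, 0, 0, 2, -1], [0, 0, -1, 0, 0, 0, -1, 2]].
All simple roots have the same length, so the diagram is simply laced. The associated Dynkin diagram is a chain of 7 nodes with one extra node attached to the third node from one end (E_8), so the type is E_8.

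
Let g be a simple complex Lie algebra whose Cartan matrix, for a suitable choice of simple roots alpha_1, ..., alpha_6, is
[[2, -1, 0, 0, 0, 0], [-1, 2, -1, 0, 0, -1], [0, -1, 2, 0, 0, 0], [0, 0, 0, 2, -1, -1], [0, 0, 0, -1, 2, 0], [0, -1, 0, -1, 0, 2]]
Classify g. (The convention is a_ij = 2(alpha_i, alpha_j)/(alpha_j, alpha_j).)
The matrix has rank 6 with 2's on the diagonal. Reading the off-diagonal entries as Dynkin edges (a single edge where a_ij = a_ji = -1; a double or triple edge where a_ij * a_ji = 2 or 3), the diagram is a chain of 4 nodes with a fork of two nodes at one end (D_6). One simple-root ordering that puts it in standard form is (alpha_5, alpha_4, alpha_6, alpha_2, alpha_3, alpha_1). So the algebra is type D_6, i.e. so(12).

D_6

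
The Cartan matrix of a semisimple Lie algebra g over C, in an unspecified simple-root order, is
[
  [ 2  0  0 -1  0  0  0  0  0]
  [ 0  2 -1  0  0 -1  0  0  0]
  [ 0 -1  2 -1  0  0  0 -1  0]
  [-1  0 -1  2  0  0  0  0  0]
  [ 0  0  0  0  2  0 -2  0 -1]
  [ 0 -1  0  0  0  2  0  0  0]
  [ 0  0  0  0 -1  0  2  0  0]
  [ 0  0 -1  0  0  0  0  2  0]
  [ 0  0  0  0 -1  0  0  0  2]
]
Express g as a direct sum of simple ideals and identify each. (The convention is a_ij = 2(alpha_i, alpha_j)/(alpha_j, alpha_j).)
The diagram associated to this matrix has two connected components: the simple roots {alpha_5, alpha_7, alpha_9} form a chain of 3 nodes with a double edge at one end; the terminal node there is the unique short simple root (B_3), and {alpha_1, alpha_2, alpha_3, alpha_4, alpha_6, alpha_8} form a chain of 5 nodes with one extra node attached to the third node from one end (E_6). A semisimple Lie algebra decomposes uniquely as the direct sum of simple ideals, one per connected component of its Dynkin diagram, so g ≅ B_3 ⊕ E_6 (dimension 21 + 78 = 99).

B3 + E6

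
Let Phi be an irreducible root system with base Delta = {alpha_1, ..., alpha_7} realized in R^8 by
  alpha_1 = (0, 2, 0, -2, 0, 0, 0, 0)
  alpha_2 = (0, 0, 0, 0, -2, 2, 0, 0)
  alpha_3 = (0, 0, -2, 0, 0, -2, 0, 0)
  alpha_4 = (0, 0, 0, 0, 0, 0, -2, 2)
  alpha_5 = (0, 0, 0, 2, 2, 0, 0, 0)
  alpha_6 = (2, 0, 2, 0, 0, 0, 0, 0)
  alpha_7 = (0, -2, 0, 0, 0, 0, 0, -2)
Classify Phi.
Compute the Cartan integers a_ij = 2(alpha_i, alpha_j)/(alpha_j, alpha_j); the resulting 7x7 Cartan matrix is
[[2, 0, 0, 0, -1, 0, -1], [0, 2, -1, 0, -1, 0, 0], [0, -1, 2, 0, 0, -1, 0], [0, 0, 0, 2, 0, 0, -1], [-1, -1, 0, 0, 2, 0, 0], [0, 0, -1, 0, 0, 2, 0], [-1, 0, 0, -1, 0, 0, 2]].
All simple roots have the same length, so the diagram is simply laced. The associated Dynkin diagram is a chain of 7 nodes with single edges (A_7), so the type is A_7 (the algebra sl(8)).

type A_7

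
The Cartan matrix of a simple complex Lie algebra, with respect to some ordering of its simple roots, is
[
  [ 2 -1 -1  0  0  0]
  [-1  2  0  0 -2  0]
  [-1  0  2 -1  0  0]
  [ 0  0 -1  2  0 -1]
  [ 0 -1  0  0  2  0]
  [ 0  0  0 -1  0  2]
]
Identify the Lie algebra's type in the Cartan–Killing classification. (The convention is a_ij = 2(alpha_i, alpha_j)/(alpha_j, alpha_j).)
The matrix has rank 6 with 2's on the diagonal. Reading the off-diagonal entries as Dynkin edges (a single edge where a_ij = a_ji = -1; a double or triple edge where a_ij * a_ji = 2 or 3), the diagram is a chain of 6 nodes with a double edge at one end; the terminal node there is the unique short simple root (B_6). One simple-root ordering that puts it in standard form is (alpha_6, alpha_4, alpha_3, alpha_1, alpha_2, alpha_5). So the algebra is type B_6, i.e. so(13).

type B_6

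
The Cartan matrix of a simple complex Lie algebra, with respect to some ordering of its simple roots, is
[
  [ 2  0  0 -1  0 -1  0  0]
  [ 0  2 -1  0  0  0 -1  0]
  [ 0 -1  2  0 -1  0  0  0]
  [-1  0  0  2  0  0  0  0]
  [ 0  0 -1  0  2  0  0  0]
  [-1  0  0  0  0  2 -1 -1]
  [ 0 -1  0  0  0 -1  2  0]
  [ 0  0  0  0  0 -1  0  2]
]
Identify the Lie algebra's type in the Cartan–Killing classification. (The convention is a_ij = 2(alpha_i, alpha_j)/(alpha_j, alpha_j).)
The matrix has rank 8 with 2's on the diagonal. Reading the off-diagonal entries as Dynkin edges (a single edge where a_ij = a_ji = -1; a double or triple edge where a_ij * a_ji = 2 or 3), the diagram is a chain of 7 nodes with one extra node attached to the third node from one end (E_8). One simple-root ordering that puts it in standard form is (alpha_4, alpha_8, alpha_1, alpha_6, alpha_7, alpha_2, alpha_3, alpha_5). So the algebra is type E_8.

E_8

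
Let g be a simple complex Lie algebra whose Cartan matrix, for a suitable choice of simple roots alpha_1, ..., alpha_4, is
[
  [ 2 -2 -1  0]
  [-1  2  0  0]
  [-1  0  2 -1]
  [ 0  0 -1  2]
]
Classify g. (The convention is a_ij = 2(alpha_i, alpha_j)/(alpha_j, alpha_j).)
B_4

The matrix has rank 4 with 2's on the diagonal. Reading the off-diagonal entries as Dynkin edges (a single edge where a_ij = a_ji = -1; a double or triple edge where a_ij * a_ji = 2 or 3), the diagram is a chain of 4 nodes with a double edge at one end; the terminal node there is the unique short simple root (B_4). One simple-root ordering that puts it in standard form is (alpha_4, alpha_3, alpha_1, alpha_2). So the algebra is type B_4, i.e. so(9).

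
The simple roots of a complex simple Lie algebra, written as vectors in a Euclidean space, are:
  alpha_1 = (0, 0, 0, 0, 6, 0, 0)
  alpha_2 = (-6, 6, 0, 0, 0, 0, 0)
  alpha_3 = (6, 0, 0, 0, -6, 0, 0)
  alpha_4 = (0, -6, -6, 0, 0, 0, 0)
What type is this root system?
B_4

Compute the Cartan integers a_ij = 2(alpha_i, alpha_j)/(alpha_j, alpha_j); the resulting 4x4 Cartan matrix is
[[2, 0, -1, 0], [0, 2, -1, -1], [-2, -1, 2, 0], [0, -1, 0, 2]].
The roots have two lengths (squared-length ratio 2:1); the short ones are alpha_{1}. The associated Dynkin diagram is a chain of 4 nodes with a double edge at one end; the terminal node there is the unique short simple root (B_4), so the type is B_4 (the algebra so(9)).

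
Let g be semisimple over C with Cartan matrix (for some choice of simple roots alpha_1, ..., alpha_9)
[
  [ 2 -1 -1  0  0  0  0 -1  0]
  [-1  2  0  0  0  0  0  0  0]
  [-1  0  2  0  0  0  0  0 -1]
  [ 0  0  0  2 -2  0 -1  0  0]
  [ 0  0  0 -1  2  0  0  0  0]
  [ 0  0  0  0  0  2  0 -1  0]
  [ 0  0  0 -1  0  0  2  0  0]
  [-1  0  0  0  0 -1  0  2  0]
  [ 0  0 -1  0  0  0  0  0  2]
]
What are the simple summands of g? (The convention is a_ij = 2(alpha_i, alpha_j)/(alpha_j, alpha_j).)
B3 + E6

The diagram associated to this matrix has two connected components: the simple roots {alpha_4, alpha_5, alpha_7} form a chain of 3 nodes with a double edge at one end; the terminal node there is the unique short simple root (B_3), and {alpha_1, alpha_2, alpha_3, alpha_6, alpha_8, alpha_9} form a chain of 5 nodes with one extra node attached to the third node from one end (E_6). A semisimple Lie algebra decomposes uniquely as the direct sum of simple ideals, one per connected component of its Dynkin diagram, so g ≅ B_3 ⊕ E_6 (dimension 21 + 78 = 99).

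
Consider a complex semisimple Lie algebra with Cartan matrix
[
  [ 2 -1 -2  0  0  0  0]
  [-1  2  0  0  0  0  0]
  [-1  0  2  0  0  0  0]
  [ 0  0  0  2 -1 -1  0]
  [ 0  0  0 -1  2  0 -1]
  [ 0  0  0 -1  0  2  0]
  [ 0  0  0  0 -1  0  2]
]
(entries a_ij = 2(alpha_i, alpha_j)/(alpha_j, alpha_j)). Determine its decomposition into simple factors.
The diagram associated to this matrix has two connected components: the simple roots {alpha_4, alpha_5, alpha_6, alpha_7} form a chain of 4 nodes with single edges (A_4), and {alpha_1, alpha_2, alpha_3} form a chain of 3 nodes with a double edge at one end; the terminal node there is the unique short simple root (B_3). A semisimple Lie algebra decomposes uniquely as the direct sum of simple ideals, one per connected component of its Dynkin diagram, so g ≅ A_4 ⊕ B_3 (dimension 24 + 21 = 45).

A_4 (sl(5)) ⊕ B_3 (so(7))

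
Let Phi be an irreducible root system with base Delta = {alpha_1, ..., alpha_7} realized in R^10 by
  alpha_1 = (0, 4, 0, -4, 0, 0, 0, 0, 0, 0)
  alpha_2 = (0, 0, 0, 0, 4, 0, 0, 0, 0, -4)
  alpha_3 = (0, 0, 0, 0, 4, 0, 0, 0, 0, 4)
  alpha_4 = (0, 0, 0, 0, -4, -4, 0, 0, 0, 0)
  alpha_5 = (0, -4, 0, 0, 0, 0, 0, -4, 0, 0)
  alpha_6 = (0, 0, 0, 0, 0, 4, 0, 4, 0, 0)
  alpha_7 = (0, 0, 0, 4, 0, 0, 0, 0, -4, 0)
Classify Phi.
type D_7

Compute the Cartan integers a_ij = 2(alpha_i, alpha_j)/(alpha_j, alpha_j); the resulting 7x7 Cartan matrix is
[[2, 0, 0, 0, -1, 0, -1], [0, 2, 0, -1, 0, 0, 0], [0, 0, 2, -1, 0, 0, 0], [0, -1, -1, 2, 0, -1, 0], [-1, 0, 0, 0, 2, -1, 0], [0, 0, 0, -1, -1, 2, 0], [-1, 0, 0, 0, 0, 0, 2]].
All simple roots have the same length, so the diagram is simply laced. The associated Dynkin diagram is a chain of 5 nodes with a fork of two nodes at one end (D_7), so the type is D_7 (the algebra so(14)).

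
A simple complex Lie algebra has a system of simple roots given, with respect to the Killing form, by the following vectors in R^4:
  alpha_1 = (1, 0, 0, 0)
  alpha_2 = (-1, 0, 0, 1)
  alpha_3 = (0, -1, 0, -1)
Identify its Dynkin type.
Compute the Cartan integers a_ij = 2(alpha_i, alpha_j)/(alpha_j, alpha_j); the resulting 3x3 Cartan matrix is
[[2, -1, 0], [-2, 2, -1], [0, -1, 2]].
The roots have two lengths (squared-length ratio 2:1); the short ones are alpha_{1}. The associated Dynkin diagram is a chain of 3 nodes with a double edge at one end; the terminal node there is the unique short simple root (B_3), so the type is B_3 (the algebra so(7)).

B3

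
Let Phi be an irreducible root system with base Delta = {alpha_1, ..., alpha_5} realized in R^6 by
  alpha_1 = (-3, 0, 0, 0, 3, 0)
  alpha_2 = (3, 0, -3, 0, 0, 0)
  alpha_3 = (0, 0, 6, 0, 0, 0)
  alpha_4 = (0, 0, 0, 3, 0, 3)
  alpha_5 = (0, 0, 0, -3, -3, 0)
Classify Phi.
Compute the Cartan integers a_ij = 2(alpha_i, alpha_j)/(alpha_j, alpha_j); the resulting 5x5 Cartan matrix is
[[2, -1, 0, 0, -1], [-1, 2, -1, 0, 0], [0, -2, 2, 0, 0], [0, 0, 0, 2, -1], [-1, 0, 0, -1, 2]].
The roots have two lengths (squared-length ratio 2:1); the short ones are alpha_{1,2,4,5}. The associated Dynkin diagram is a chain of 5 nodes with a double edge at one end; the terminal node there is the unique long simple root (C_5), so the type is C_5 (the algebra sp(10)).

C5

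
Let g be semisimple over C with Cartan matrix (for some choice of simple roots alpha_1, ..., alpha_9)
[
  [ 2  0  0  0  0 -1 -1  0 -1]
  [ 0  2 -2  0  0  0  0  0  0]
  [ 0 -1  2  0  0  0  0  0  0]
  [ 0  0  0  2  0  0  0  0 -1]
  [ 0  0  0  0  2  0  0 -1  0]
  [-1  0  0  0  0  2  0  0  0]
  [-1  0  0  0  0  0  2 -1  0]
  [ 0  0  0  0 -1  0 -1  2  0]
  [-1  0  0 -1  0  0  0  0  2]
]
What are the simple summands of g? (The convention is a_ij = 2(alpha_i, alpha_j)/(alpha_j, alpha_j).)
B2 ⊕ E7

The diagram associated to this matrix has two connected components: the simple roots {alpha_2, alpha_3} form a chain of 2 nodes with a double edge at one end; the terminal node there is the unique short simple root (B_2), and {alpha_1, alpha_4, alpha_5, alpha_6, alpha_7, alpha_8, alpha_9} form a chain of 6 nodes with one extra node attached to the third node from one end (E_7). A semisimple Lie algebra decomposes uniquely as the direct sum of simple ideals, one per connected component of its Dynkin diagram, so g ≅ B_2 ⊕ E_7 (dimension 10 + 133 = 143).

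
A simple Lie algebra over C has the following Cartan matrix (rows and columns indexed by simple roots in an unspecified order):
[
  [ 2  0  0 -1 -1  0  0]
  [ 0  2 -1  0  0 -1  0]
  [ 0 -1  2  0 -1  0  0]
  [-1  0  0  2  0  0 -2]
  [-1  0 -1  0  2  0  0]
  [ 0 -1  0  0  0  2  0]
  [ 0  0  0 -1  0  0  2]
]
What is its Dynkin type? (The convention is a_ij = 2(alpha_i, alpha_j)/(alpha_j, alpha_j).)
The matrix has rank 7 with 2's on the diagonal. Reading the off-diagonal entries as Dynkin edges (a single edge where a_ij = a_ji = -1; a double or triple edge where a_ij * a_ji = 2 or 3), the diagram is a chain of 7 nodes with a double edge at one end; the terminal node there is the unique short simple root (B_7). One simple-root ordering that puts it in standard form is (alpha_6, alpha_2, alpha_3, alpha_5, alpha_1, alpha_4, alpha_7). So the algebra is type B_7, i.e. so(15).

B_7 (so(15))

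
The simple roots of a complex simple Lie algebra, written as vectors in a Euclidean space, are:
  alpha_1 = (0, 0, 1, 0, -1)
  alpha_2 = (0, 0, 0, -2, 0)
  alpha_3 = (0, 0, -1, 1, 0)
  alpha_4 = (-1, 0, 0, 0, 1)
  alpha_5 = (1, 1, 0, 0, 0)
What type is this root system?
Compute the Cartan integers a_ij = 2(alpha_i, alpha_j)/(alpha_j, alpha_j); the resulting 5x5 Cartan matrix is
[[2, 0, -1, -1, 0], [0, 2, -2, 0, 0], [-1, -1, 2, 0, 0], [-1, 0, 0, 2, -1], [0, 0, 0, -1, 2]].
The roots have two lengths (squared-length ratio 2:1); the short ones are alpha_{1,3,4,5}. The associated Dynkin diagram is a chain of 5 nodes with a double edge at one end; the terminal node there is the unique long simple root (C_5), so the type is C_5 (the algebra sp(10)).

C5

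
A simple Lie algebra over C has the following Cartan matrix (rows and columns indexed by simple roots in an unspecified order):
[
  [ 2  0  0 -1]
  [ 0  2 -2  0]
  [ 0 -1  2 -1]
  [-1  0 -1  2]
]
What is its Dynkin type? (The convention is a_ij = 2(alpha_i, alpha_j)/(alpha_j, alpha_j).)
type C_4

The matrix has rank 4 with 2's on the diagonal. Reading the off-diagonal entries as Dynkin edges (a single edge where a_ij = a_ji = -1; a double or triple edge where a_ij * a_ji = 2 or 3), the diagram is a chain of 4 nodes with a double edge at one end; the terminal node there is the unique long simple root (C_4). One simple-root ordering that puts it in standard form is (alpha_1, alpha_4, alpha_3, alpha_2). So the algebra is type C_4, i.e. sp(8).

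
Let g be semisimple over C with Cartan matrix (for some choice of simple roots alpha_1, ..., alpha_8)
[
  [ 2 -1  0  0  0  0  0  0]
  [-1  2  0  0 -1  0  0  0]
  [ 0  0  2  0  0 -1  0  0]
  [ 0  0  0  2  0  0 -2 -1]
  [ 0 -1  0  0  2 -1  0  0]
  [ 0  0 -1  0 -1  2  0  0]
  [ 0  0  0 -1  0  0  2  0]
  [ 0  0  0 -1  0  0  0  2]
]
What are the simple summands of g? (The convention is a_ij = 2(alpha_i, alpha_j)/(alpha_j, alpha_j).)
A_5 (sl(6)) ⊕ B_3 (so(7))

The diagram associated to this matrix has two connected components: the simple roots {alpha_1, alpha_2, alpha_3, alpha_5, alpha_6} form a chain of 5 nodes with single edges (A_5), and {alpha_4, alpha_7, alpha_8} form a chain of 3 nodes with a double edge at one end; the terminal node there is the unique short simple root (B_3). A semisimple Lie algebra decomposes uniquely as the direct sum of simple ideals, one per connected component of its Dynkin diagram, so g ≅ A_5 ⊕ B_3 (dimension 35 + 21 = 56).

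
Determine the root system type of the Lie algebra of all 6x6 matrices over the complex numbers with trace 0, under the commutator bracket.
This is sl(6), which has dimension 6^2 - 1 = 35 and rank 6 - 1 = 5 (a Cartan subalgebra is the diagonal traceless matrices). In the classification of classical Lie algebras, the special linear algebra sl(n+1) has type A_n; here n = 5, so the Dynkin diagram is a chain of 5 nodes with single edges (A_5). Hence the type is A_5.

A_5 (sl(6))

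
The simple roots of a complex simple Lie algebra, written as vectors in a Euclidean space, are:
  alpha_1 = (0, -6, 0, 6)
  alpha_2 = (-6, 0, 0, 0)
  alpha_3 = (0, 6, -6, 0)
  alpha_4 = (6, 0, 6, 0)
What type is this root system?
Compute the Cartan integers a_ij = 2(alpha_i, alpha_j)/(alpha_j, alpha_j); the resulting 4x4 Cartan matrix is
[[2, 0, -1, 0], [0, 2, 0, -1], [-1, 0, 2, -1], [0, -2, -1, 2]].
The roots have two lengths (squared-length ratio 2:1); the short ones are alpha_{2}. The associated Dynkin diagram is a chain of 4 nodes with a double edge at one end; the terminal node there is the unique short simple root (B_4), so the type is B_4 (the algebra so(9)).

B_4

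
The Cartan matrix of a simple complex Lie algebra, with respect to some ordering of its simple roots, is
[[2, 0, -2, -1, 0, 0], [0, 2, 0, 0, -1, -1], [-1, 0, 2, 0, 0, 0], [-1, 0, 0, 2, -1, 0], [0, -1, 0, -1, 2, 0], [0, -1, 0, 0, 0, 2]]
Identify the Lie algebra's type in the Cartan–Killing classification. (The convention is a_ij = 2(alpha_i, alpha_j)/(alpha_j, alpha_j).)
The matrix has rank 6 with 2's on the diagonal. Reading the off-diagonal entries as Dynkin edges (a single edge where a_ij = a_ji = -1; a double or triple edge where a_ij * a_ji = 2 or 3), the diagram is a chain of 6 nodes with a double edge at one end; the terminal node there is the unique short simple root (B_6). One simple-root ordering that puts it in standard form is (alpha_6, alpha_2, alpha_5, alpha_4, alpha_1, alpha_3). So the algebra is type B_6, i.e. so(13).

B_6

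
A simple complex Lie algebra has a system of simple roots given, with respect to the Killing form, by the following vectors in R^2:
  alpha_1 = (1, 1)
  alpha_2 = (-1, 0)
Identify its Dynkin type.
B_2 (so(5))

Compute the Cartan integers a_ij = 2(alpha_i, alpha_j)/(alpha_j, alpha_j); the resulting 2x2 Cartan matrix is
[[2, -2], [-1, 2]].
The roots have two lengths (squared-length ratio 2:1); the short ones are alpha_{2}. The associated Dynkin diagram is a chain of 2 nodes with a double edge at one end; the terminal node there is the unique short simple root (B_2), so the type is B_2 (the algebra so(5)).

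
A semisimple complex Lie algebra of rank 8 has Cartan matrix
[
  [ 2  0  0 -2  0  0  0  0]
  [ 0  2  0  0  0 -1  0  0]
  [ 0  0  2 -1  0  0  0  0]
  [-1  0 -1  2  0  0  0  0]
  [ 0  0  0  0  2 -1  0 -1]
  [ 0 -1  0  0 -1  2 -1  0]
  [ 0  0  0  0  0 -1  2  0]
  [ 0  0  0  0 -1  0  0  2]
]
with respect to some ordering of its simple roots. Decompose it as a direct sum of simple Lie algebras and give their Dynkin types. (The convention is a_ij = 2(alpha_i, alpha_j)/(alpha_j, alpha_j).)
The diagram associated to this matrix has two connected components: the simple roots {alpha_1, alpha_3, alpha_4} form a chain of 3 nodes with a double edge at one end; the terminal node there is the unique long simple root (C_3), and {alpha_2, alpha_5, alpha_6, alpha_7, alpha_8} form a chain of 3 nodes with a fork of two nodes at one end (D_5). A semisimple Lie algebra decomposes uniquely as the direct sum of simple ideals, one per connected component of its Dynkin diagram, so g ≅ C_3 ⊕ D_5 (dimension 21 + 45 = 66).

C_3 (sp(6)) + D_5 (so(10))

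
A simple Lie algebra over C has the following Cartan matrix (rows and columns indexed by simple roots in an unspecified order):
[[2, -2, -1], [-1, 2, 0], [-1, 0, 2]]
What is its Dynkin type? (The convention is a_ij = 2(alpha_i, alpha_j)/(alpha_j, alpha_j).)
The matrix has rank 3 with 2's on the diagonal. Reading the off-diagonal entries as Dynkin edges (a single edge where a_ij = a_ji = -1; a double or triple edge where a_ij * a_ji = 2 or 3), the diagram is a chain of 3 nodes with a double edge at one end; the terminal node there is the unique short simple root (B_3). One simple-root ordering that puts it in standard form is (alpha_3, alpha_1, alpha_2). So the algebra is type B_3, i.e. so(7).

type B_3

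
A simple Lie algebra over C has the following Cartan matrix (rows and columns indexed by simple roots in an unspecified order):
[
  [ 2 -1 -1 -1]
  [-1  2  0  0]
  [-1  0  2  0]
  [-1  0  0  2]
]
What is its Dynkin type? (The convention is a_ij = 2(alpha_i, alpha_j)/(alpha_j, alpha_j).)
D_4 (so(8))

The matrix has rank 4 with 2's on the diagonal. Reading the off-diagonal entries as Dynkin edges (a single edge where a_ij = a_ji = -1; a double or triple edge where a_ij * a_ji = 2 or 3), the diagram is a chain of 2 nodes with a fork of two nodes at one end (D_4). One simple-root ordering that puts it in standard form is (alpha_4, alpha_1, alpha_2, alpha_3). So the algebra is type D_4, i.e. so(8).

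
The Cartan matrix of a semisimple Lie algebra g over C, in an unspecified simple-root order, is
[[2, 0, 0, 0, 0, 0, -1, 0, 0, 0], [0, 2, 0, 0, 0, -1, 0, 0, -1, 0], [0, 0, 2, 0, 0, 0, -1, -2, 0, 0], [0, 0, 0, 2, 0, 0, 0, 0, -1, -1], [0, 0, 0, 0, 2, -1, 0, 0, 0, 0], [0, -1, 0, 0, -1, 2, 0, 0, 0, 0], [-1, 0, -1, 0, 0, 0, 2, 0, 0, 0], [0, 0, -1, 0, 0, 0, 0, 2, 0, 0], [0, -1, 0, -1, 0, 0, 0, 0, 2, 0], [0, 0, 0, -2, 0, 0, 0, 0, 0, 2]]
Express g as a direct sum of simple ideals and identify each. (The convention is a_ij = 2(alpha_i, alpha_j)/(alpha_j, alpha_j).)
type B_4 ⊕ type C_6

The diagram associated to this matrix has two connected components: the simple roots {alpha_1, alpha_3, alpha_7, alpha_8} form a chain of 4 nodes with a double edge at one end; the terminal node there is the unique short simple root (B_4), and {alpha_2, alpha_4, alpha_5, alpha_6, alpha_9, alpha_10} form a chain of 6 nodes with a double edge at one end; the terminal node there is the unique long simple root (C_6). A semisimple Lie algebra decomposes uniquely as the direct sum of simple ideals, one per connected component of its Dynkin diagram, so g ≅ B_4 ⊕ C_6 (dimension 36 + 78 = 114).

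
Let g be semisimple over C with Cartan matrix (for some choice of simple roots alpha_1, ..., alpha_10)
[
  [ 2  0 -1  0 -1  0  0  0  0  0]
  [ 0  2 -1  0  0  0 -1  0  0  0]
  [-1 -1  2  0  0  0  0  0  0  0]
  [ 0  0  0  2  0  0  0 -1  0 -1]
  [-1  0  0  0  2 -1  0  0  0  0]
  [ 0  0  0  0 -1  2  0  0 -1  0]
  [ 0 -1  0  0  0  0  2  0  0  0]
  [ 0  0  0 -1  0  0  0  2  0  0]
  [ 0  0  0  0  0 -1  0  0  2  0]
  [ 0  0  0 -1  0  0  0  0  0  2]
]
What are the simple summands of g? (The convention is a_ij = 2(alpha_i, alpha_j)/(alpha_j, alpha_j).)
The diagram associated to this matrix has two connected components: the simple roots {alpha_4, alpha_8, alpha_10} form a chain of 3 nodes with single edges (A_3), and {alpha_1, alpha_2, alpha_3, alpha_5, alpha_6, alpha_7, alpha_9} form a chain of 7 nodes with single edges (A_7). A semisimple Lie algebra decomposes uniquely as the direct sum of simple ideals, one per connected component of its Dynkin diagram, so g ≅ A_3 ⊕ A_7 (dimension 15 + 63 = 78).

type A_3 + type A_7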